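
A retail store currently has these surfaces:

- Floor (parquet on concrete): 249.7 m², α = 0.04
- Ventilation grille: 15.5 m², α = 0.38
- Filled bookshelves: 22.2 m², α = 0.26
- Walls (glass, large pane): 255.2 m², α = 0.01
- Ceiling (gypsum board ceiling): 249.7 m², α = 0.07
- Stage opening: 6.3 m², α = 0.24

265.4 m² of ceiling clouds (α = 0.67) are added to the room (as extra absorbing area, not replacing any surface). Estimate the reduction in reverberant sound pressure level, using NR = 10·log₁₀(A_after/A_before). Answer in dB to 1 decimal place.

A_before = Σ Sᵢαᵢ = 249.7*0.04 + 15.5*0.38 + 22.2*0.26 + 255.2*0.01 + 249.7*0.07 + 6.3*0.24 = 43.193 sabins.
Added absorption = 265.4 × 0.67 = 177.818 sabins.
New total A_after = 221.011 sabins.
Reduction = 10 log₁₀(A_after/A_before) = 10 log₁₀(5.1168) = 7.1 dB.

7.1 dB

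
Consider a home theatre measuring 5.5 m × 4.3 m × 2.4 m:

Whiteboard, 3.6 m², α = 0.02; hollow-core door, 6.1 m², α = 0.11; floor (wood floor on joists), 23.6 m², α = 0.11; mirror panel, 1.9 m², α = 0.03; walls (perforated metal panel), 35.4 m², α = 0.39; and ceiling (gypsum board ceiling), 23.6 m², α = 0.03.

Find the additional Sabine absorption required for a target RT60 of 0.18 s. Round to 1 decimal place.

Summing Sᵢαᵢ: 0.072 + 0.671 + 2.596 + 0.057 + 13.806 + 0.708 → A₁ = 17.910 sabins.
Target A₂ = 0.161·56.76/0.18 = 50.769 sabins (V = 56.76 m³).
Shortfall: 50.769 − 17.910 = 32.9 sabins.

32.9 sabins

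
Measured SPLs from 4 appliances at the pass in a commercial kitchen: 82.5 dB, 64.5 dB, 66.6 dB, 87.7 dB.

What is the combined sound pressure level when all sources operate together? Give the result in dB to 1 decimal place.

Sum in the linear (power) domain: Σ 10^(Lᵢ/10) = 10^(82.5/10) + 10^(64.5/10) + 10^(66.6/10) + 10^(87.7/10) = 7.741e+08.
Combined level = 10 log₁₀(7.741e+08) = 88.9 dB.

88.9 dB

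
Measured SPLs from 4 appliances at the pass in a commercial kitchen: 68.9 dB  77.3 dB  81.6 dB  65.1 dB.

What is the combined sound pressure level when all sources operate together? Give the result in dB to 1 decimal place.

83.2 dB

Converting to relative power and adding: 10^(68.9/10) + 10^(77.3/10) + 10^(81.6/10) + 10^(65.1/10) = 2.092e+08.
L_total = 10·log₁₀(2.092e+08) = 83.2 dB.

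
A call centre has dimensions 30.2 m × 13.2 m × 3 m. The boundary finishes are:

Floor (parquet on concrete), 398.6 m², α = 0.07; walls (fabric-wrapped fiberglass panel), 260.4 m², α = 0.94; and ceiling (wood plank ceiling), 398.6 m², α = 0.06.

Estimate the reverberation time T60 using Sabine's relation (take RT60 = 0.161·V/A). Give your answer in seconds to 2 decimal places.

0.65 seconds

A = Σ Sᵢαᵢ = 398.6*0.07 + 260.4*0.94 + 398.6*0.06 = 296.594 sabins.
Volume V = 30.2 × 13.2 × 3 = 1195.92 m³.
T = 0.161 V/A = 0.161·1195.92/296.594 = 0.65 s.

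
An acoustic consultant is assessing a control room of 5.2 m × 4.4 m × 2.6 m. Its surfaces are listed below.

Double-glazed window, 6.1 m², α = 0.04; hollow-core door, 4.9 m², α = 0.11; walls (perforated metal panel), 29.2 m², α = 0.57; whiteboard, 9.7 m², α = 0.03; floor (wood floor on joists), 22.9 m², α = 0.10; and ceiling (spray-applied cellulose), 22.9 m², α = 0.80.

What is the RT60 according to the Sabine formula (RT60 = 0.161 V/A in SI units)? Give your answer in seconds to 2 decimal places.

0.25 s

Total absorption A = 6.1·0.04 + 4.9·0.11 + 29.2·0.57 + 9.7·0.03 + 22.9·0.10 + 22.9·0.80
  = 0.244 + 0.539 + 16.644 + 0.291 + 2.290 + 18.320 = 38.328 m² sabins.
Volume V = 5.2 × 4.4 × 2.6 = 59.488 m³.
RT60 = 0.161 · V / A = 0.161 × 59.488 / 38.328 = 0.25 s.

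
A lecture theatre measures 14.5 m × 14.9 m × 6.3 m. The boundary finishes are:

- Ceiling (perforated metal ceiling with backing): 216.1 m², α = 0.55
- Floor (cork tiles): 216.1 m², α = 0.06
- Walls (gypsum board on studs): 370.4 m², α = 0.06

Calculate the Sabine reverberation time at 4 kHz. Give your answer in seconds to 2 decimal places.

Total absorption A = 216.1·0.55 + 216.1·0.06 + 370.4·0.06
  = 118.855 + 12.966 + 22.224 = 154.045 m² sabins.
Volume V = 14.5 × 14.9 × 6.3 = 1361.115 m³.
RT60 = 0.161 · V / A = 0.161 × 1361.115 / 154.045 = 1.42 s.

1.42 s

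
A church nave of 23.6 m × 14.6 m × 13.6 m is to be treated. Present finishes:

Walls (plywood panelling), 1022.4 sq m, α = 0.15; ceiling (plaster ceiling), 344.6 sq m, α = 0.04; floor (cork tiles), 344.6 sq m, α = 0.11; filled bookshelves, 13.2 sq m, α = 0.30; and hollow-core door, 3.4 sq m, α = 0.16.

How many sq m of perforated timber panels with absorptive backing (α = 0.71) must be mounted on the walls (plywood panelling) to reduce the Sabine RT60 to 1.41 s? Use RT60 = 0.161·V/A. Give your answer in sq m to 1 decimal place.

581.3

Equivalent absorption area: A₁ = 1022.4*0.15 + 344.6*0.04 + 344.6*0.11 + 13.2*0.30 + 3.4*0.16 = 209.554 sq m.
Required A₂ = 0.161·4686.016/1.41 = 535.070 sabins.
Absorption to add: 535.070 − 209.554 = 325.516 sabins.
Net gain per sq m: Δα = 0.71 − 0.15 = 0.56.
Panel area = 325.516 / 0.56 = 581.3 sq m.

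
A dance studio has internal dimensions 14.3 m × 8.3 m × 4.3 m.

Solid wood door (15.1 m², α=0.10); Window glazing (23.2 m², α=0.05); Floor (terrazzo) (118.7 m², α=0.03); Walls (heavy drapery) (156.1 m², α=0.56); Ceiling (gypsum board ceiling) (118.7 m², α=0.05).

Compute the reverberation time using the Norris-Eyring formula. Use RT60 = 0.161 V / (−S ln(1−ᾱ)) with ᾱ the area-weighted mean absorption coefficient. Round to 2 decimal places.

Total surface area S = 15.1 + 23.2 + 118.7 + 156.1 + 118.7 = 431.8 m².
Absorption A = 15.1×0.10 + 23.2×0.05 + 118.7×0.03 + 156.1×0.56 + 118.7×0.05 = 99.582 sabins.
Mean coefficient ᾱ = A/S = 0.2306.
−S·ln(1−ᾱ) = −431.8 × ln(1 − 0.2306) = 113.194.
V = 14.3 × 8.3 × 4.3 = 510.367 m³.
T = 0.161·V/[−S·ln(1−ᾱ)] = 0.161·510.367/113.194 = 0.73 s.

0.73 seconds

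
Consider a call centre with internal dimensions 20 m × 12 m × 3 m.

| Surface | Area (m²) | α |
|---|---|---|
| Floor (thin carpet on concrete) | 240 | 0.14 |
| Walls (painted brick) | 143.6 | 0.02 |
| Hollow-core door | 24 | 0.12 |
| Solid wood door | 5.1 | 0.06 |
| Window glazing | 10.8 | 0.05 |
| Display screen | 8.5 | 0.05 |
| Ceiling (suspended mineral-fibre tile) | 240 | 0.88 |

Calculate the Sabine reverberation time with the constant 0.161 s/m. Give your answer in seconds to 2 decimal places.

A = Σ Sᵢαᵢ = 240×0.14 + 143.6×0.02 + 24×0.12 + 5.1×0.06 + 10.8×0.05 + 8.5×0.05 + 240×0.88 = 251.823 sabins.
Room volume: 720 m³.
T = 0.161 V/A = 0.161·720/251.823 = 0.46 s.

0.46 s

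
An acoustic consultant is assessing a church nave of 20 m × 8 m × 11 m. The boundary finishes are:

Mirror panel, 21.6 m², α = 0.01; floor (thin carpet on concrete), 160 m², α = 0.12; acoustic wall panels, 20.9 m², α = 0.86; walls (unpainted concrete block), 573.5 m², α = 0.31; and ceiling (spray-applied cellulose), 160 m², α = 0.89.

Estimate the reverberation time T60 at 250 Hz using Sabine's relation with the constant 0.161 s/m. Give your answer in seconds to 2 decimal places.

Total absorption A = 21.6*0.01 + 160*0.12 + 20.9*0.86 + 573.5*0.31 + 160*0.89
  = 0.216 + 19.200 + 17.974 + 177.785 + 142.400 = 357.575 m² sabins.
Volume V = 20 × 8 × 11 = 1760 m³.
RT60 = 0.161 · V / A = 0.161 × 1760 / 357.575 = 0.79 s.

0.79 s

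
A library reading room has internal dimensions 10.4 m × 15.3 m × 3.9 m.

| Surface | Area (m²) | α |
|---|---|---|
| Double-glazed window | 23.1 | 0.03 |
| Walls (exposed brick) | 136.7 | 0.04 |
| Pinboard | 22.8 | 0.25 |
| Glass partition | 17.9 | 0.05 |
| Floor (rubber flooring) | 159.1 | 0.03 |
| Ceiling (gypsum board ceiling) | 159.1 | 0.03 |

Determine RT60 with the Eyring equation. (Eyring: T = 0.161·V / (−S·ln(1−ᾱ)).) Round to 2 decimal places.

Total surface area S = 23.1 + 136.7 + 22.8 + 17.9 + 159.1 + 159.1 = 518.7 m².
Σ(Sᵢαᵢ) = 23.1×0.03 + 136.7×0.04 + 22.8×0.25 + 17.9×0.05 + 159.1×0.03 + 159.1×0.03 = 22.302.
Mean coefficient ᾱ = A/S = 0.0430.
Eyring denominator: −S ln(1−ᾱ) = 22.798.
V = 10.4 × 15.3 × 3.9 = 620.568 m³.
T = 0.161·V/[−S·ln(1−ᾱ)] = 0.161·620.568/22.798 = 4.38 s.

4.38 s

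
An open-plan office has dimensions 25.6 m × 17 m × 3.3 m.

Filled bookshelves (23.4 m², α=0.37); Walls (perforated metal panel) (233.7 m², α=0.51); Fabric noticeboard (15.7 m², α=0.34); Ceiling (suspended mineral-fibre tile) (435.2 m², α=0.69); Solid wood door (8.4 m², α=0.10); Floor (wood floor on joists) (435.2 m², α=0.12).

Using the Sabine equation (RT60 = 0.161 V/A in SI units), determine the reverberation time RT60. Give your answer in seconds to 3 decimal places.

A = Σ Sᵢαᵢ = 23.4×0.37 + 233.7×0.51 + 15.7×0.34 + 435.2×0.69 + 8.4×0.10 + 435.2×0.12 = 486.535 sabins.
Room volume: 1436.16 m³.
RT60 = 0.161 · V / A = 0.161 × 1436.16 / 486.535 = 0.475 s.

0.475 s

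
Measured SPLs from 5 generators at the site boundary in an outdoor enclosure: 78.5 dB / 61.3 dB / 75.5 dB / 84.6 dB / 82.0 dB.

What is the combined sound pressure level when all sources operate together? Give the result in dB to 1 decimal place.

Sum in the linear (power) domain: Σ 10^(Lᵢ/10) = 10^(78.5/10) + 10^(61.3/10) + 10^(75.5/10) + 10^(84.6/10) + 10^(82.0/10) = 5.545e+08.
Combined level = 10 log₁₀(5.545e+08) = 87.4 dB.

87.4 dB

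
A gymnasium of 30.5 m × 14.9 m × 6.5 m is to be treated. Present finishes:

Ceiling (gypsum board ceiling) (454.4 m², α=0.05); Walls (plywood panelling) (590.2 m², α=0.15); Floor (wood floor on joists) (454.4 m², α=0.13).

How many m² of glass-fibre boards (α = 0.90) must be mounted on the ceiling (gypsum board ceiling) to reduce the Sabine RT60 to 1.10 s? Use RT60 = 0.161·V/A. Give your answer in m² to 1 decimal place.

Summing Sᵢαᵢ: 22.720 + 88.530 + 59.072 → A₁ = 170.322 sabins.
V = 2953.925 m³. Target absorption A₂ = 0.161 × 2953.925 / 1.10 = 432.347 sabins.
Absorption to add: 432.347 − 170.322 = 262.025 sabins.
Each m² of panel replacing the ceiling (gypsum board ceiling) adds (0.90 − 0.05) = 0.85 sabins.
Area = ΔA/Δα = 262.025/0.85 = 308.3 m².

308.3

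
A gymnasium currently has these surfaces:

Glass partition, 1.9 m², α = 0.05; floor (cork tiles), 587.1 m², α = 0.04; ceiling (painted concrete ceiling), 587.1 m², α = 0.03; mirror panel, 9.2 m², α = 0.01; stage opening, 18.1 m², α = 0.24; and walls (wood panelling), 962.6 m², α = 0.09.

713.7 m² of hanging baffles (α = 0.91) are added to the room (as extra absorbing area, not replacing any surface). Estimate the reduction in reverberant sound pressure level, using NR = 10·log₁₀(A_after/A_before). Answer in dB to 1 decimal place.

7.7 dB

Summing Sᵢαᵢ: 0.095 + 23.484 + 17.613 + 0.092 + 4.344 + 86.634 → A_before = 132.262 sabins.
Added absorption = 713.7 × 0.91 = 649.467 sabins.
A_after = 132.262 + 649.467 = 781.729 sabins.
Reduction = 10 log₁₀(A_after/A_before) = 10 log₁₀(5.9105) = 7.7 dB.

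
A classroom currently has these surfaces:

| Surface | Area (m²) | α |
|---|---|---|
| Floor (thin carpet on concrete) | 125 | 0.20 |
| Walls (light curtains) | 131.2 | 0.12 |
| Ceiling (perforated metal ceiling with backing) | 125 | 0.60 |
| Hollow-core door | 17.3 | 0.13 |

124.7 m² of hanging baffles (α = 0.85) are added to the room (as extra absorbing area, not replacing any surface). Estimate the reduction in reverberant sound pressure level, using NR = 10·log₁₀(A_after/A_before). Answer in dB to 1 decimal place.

2.8 dB

Summing Sᵢαᵢ: 25.000 + 15.744 + 75.000 + 2.249 → A_before = 117.993 sabins.
Added absorption = 124.7 × 0.85 = 105.995 sabins.
A_after = 117.993 + 105.995 = 223.988 sabins.
NR = 10·log₁₀(223.988/117.993) = 2.8 dB.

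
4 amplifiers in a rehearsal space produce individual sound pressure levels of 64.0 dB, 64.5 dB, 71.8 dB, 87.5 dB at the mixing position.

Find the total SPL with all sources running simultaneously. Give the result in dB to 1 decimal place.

Σ 10^(Lᵢ/10) = 5.828e+08.
Back to dB: 10·log₁₀ Σ = 87.7 dB.

87.7 dB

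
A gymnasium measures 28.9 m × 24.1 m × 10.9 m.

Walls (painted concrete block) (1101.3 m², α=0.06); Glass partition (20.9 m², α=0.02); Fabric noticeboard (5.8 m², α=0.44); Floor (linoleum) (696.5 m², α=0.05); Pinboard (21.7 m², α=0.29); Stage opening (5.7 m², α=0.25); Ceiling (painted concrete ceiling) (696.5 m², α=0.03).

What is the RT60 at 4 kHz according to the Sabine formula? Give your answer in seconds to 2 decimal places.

9.23 s

A = Σ Sᵢαᵢ = 1101.3×0.06 + 20.9×0.02 + 5.8×0.44 + 696.5×0.05 + 21.7×0.29 + 5.7×0.25 + 696.5×0.03 = 132.486 sabins.
Volume V = 28.9 × 24.1 × 10.9 = 7591.741 m³.
Sabine: RT60 = 0.161 × 7591.741 / 132.486 = 9.23 s.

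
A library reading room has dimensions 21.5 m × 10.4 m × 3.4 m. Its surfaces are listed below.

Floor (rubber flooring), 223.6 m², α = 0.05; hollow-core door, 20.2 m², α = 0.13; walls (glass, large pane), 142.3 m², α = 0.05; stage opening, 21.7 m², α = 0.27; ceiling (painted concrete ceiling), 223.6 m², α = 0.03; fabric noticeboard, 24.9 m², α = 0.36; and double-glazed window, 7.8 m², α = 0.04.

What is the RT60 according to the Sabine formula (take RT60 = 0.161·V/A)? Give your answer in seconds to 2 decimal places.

2.86 seconds

Summing Sᵢαᵢ: 11.180 + 2.626 + 7.115 + 5.859 + 6.708 + 8.964 + 0.312 → A = 42.764 sabins.
Room volume: 760.24 m³.
RT60 = 0.161 · V / A = 0.161 × 760.24 / 42.764 = 2.86 s.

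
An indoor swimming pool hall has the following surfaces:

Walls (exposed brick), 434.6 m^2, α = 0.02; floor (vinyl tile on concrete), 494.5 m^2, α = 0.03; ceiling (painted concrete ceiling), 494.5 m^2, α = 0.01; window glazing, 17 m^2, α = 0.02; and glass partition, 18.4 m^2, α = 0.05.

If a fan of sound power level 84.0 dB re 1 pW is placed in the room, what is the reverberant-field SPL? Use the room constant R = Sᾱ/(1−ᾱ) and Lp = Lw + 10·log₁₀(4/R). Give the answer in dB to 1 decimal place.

75.2 dB

A = 29.732 sabins; S = 1459.0 m^2.
ᾱ = 29.732/1459.0 = 0.0204; R = Sᾱ/(1−ᾱ) = 29.732/(1−0.0204) = 30.351 m^2.
Lp = 84.0 + 10·log₁₀(4/30.351) = 84.0 + (-8.80) = 75.2 dB.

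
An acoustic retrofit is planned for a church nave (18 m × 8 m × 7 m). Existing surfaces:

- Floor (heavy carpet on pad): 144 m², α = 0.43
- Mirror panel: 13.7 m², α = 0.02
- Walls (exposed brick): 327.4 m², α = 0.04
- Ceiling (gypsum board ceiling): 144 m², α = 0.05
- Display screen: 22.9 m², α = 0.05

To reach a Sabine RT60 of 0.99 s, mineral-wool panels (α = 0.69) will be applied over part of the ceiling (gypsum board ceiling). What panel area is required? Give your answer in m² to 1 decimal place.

125.5

Total absorption A₁ = 144·0.43 + 13.7·0.02 + 327.4·0.04 + 144·0.05 + 22.9·0.05
  = 61.920 + 0.274 + 13.096 + 7.200 + 1.145 = 83.635 m² sabins.
Required A₂ = 0.161·1008/0.99 = 163.927 sabins.
ΔA needed = 163.927 − 83.635 = 80.292 sabins.
Net gain per m²: Δα = 0.69 − 0.05 = 0.64.
Panel area = 80.292 / 0.64 = 125.5 m².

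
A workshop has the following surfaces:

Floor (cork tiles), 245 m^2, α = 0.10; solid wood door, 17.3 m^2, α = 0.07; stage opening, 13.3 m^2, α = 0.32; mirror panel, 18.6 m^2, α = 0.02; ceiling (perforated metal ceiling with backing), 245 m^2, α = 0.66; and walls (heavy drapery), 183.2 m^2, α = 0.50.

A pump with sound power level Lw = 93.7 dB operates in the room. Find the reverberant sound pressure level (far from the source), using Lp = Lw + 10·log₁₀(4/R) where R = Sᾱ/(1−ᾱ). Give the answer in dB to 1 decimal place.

73.0 dB

A = 283.639 sabins; S = 722.4 m^2.
ᾱ = 0.3926, so room constant R = A/(1−ᾱ) = 466.972 m^2.
Lp = Lw + 10 log₁₀(4/R) = 93.7 -20.67 = 73.0 dB.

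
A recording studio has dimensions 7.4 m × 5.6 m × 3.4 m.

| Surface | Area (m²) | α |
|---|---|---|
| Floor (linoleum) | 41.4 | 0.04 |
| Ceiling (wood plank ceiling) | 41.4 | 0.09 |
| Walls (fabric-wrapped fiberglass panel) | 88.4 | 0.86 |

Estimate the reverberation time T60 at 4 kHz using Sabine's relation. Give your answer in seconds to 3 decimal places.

0.279 s

Total absorption A = 41.4×0.04 + 41.4×0.09 + 88.4×0.86
  = 1.656 + 3.726 + 76.024 = 81.406 m² sabins.
Volume V = 7.4 × 5.6 × 3.4 = 140.896 m³.
Sabine: RT60 = 0.161 × 140.896 / 81.406 = 0.279 s.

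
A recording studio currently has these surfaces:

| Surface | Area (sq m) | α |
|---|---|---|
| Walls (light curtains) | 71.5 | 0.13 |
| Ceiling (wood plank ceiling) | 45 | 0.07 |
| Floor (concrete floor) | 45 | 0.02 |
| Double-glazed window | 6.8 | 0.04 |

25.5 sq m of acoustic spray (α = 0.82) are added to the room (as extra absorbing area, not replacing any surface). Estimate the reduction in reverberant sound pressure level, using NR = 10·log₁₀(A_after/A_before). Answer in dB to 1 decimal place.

Equivalent absorption area: A_before = 71.5*0.13 + 45*0.07 + 45*0.02 + 6.8*0.04 = 13.617 sq m.
Treatment contributes 25.5·0.82 = 20.910 sabins.
A_after = 13.617 + 20.910 = 34.527 sabins.
Reduction = 10 log₁₀(A_after/A_before) = 10 log₁₀(2.5356) = 4.0 dB.

4.0 dB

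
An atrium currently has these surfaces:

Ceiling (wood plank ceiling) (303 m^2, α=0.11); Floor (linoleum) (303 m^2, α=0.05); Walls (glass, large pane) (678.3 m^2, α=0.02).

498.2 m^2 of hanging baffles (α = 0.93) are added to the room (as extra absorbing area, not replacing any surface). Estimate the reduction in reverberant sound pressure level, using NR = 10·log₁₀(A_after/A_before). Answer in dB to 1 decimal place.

9.3 dB

Summing Sᵢαᵢ: 33.330 + 15.150 + 13.566 → A_before = 62.046 sabins.
Added absorption = 498.2 × 0.93 = 463.326 sabins.
New total A_after = 525.372 sabins.
Reduction = 10 log₁₀(A_after/A_before) = 10 log₁₀(8.4675) = 9.3 dB.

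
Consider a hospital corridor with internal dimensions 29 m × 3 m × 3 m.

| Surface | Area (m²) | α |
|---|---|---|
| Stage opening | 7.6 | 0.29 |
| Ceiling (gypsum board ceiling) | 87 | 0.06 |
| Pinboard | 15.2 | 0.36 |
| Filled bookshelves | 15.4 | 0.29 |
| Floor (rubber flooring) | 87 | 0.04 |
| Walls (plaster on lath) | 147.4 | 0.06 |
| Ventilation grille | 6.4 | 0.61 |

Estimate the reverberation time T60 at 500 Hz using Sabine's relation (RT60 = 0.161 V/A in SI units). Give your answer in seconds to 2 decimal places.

A = Σ Sᵢαᵢ = 7.6·0.29 + 87·0.06 + 15.2·0.36 + 15.4·0.29 + 87·0.04 + 147.4·0.06 + 6.4·0.61 = 33.590 sabins.
V = 29·3·3 = 261 m³.
Sabine: RT60 = 0.161 × 261 / 33.590 = 1.25 s.

1.25 s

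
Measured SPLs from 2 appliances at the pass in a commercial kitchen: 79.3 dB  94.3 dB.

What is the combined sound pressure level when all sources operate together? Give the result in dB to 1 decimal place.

94.4 dB

Converting to relative power and adding: 10^(79.3/10) + 10^(94.3/10) = 2.777e+09.
Back to dB: 10·log₁₀ Σ = 94.4 dB.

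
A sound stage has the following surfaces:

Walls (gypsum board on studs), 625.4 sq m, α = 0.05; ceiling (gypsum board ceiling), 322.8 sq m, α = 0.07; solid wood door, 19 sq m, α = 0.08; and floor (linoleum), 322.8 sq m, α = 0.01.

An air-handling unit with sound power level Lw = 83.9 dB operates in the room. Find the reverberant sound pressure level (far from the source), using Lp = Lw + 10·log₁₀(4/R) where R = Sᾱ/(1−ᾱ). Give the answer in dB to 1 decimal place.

A = 58.614 sabins; S = 1290.0 sq m.
ᾱ = 0.0454, so room constant R = A/(1−ᾱ) = 61.402 sq m.
Lp = 83.9 + 10·log₁₀(4/61.402) = 83.9 + (-11.86) = 72.0 dB.

72.0 dB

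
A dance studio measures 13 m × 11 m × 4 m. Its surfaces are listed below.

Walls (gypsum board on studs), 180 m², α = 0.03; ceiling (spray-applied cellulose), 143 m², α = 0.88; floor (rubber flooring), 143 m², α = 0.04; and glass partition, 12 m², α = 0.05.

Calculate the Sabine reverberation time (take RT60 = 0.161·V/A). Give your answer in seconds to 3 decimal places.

0.669 seconds

A = Σ Sᵢαᵢ = 180×0.03 + 143×0.88 + 143×0.04 + 12×0.05 = 137.560 sabins.
V = 13·11·4 = 572 m³.
Sabine: RT60 = 0.161 × 572 / 137.560 = 0.669 s.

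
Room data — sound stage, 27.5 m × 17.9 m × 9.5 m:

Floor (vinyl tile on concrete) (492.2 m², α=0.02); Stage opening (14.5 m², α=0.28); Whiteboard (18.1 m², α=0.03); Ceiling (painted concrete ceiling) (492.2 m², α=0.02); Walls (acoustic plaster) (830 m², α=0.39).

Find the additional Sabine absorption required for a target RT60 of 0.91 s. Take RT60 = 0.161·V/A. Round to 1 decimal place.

Summing Sᵢαᵢ: 9.844 + 4.060 + 0.543 + 9.844 + 323.700 → A₁ = 347.991 sabins.
Target A₂ = 0.161·4676.375/0.91 = 827.359 sabins (V = 4676.375 m³).
ΔA = A₂ − A₁ = 827.359 − 347.991 = 479.4 sabins.

479.4 sabins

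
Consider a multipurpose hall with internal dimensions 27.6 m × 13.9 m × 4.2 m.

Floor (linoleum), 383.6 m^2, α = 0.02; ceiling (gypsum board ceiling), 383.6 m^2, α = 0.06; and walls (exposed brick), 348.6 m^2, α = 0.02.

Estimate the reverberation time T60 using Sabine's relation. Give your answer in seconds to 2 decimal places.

A = Σ Sᵢαᵢ = 383.6·0.02 + 383.6·0.06 + 348.6·0.02 = 37.660 sabins.
Room volume: 1611.288 m³.
RT60 = 0.161 · V / A = 0.161 × 1611.288 / 37.660 = 6.89 s.

6.89 s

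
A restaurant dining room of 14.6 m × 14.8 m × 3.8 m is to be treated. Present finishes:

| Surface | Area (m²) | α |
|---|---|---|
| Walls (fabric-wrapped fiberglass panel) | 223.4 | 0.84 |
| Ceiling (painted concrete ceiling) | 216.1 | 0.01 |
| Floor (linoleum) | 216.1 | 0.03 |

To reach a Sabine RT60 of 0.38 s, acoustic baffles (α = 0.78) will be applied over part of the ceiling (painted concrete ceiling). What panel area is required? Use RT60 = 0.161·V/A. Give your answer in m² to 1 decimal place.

A₁ = Σ Sᵢαᵢ = 223.4·0.84 + 216.1·0.01 + 216.1·0.03 = 196.300 sabins.
Required A₂ = 0.161·821.104/0.38 = 347.889 sabins.
Absorption to add: 347.889 − 196.300 = 151.589 sabins.
Net gain per m²: Δα = 0.78 − 0.01 = 0.77.
Panel area = 151.589 / 0.77 = 196.9 m².

196.9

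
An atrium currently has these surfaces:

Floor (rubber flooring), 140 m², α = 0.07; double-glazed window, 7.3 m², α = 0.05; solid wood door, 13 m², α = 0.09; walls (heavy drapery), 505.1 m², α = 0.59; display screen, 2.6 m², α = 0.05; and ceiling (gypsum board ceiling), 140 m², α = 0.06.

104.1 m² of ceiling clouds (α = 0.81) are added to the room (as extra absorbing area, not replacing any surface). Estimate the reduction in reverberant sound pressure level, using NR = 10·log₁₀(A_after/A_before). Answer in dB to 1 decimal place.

1.0 dB

Total absorption A_before = 140*0.07 + 7.3*0.05 + 13*0.09 + 505.1*0.59 + 2.6*0.05 + 140*0.06
  = 9.800 + 0.365 + 1.170 + 298.009 + 0.130 + 8.400 = 317.874 m² sabins.
Treatment contributes 104.1·0.81 = 84.321 sabins.
New total A_after = 402.195 sabins.
Reduction = 10 log₁₀(A_after/A_before) = 10 log₁₀(1.2653) = 1.0 dB.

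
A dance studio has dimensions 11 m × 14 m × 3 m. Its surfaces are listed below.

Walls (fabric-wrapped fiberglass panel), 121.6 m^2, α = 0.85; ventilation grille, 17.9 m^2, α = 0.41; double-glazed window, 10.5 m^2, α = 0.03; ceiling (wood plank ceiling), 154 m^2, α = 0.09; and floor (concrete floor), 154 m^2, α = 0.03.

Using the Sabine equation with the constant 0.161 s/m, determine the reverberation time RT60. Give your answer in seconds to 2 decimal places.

0.57 s

Summing Sᵢαᵢ: 103.360 + 7.339 + 0.315 + 13.860 + 4.620 → A = 129.494 sabins.
V = 11·14·3 = 462 m³.
Sabine: RT60 = 0.161 × 462 / 129.494 = 0.57 s.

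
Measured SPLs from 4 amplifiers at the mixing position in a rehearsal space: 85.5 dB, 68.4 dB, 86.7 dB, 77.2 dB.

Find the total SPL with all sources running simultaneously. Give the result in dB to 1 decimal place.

Converting to relative power and adding: 10^(85.5/10) + 10^(68.4/10) + 10^(86.7/10) + 10^(77.2/10) = 8.819e+08.
Back to dB: 10·log₁₀ Σ = 89.5 dB.

89.5 dB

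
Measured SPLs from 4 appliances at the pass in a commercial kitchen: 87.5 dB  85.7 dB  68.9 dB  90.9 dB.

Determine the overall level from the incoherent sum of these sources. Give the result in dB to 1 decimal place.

93.4 dB

Sum in the linear (power) domain: Σ 10^(Lᵢ/10) = 10^(87.5/10) + 10^(85.7/10) + 10^(68.9/10) + 10^(90.9/10) = 2.172e+09.
Combined level = 10 log₁₀(2.172e+09) = 93.4 dB.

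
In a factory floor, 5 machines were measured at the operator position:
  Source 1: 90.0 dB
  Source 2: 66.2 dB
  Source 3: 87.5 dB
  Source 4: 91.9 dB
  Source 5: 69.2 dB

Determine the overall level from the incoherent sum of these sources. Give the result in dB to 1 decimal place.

94.9 dB

Sum in the linear (power) domain: Σ 10^(Lᵢ/10) = 10^(90.0/10) + 10^(66.2/10) + 10^(87.5/10) + 10^(91.9/10) + 10^(69.2/10) = 3.124e+09.
Back to dB: 10·log₁₀ Σ = 94.9 dB.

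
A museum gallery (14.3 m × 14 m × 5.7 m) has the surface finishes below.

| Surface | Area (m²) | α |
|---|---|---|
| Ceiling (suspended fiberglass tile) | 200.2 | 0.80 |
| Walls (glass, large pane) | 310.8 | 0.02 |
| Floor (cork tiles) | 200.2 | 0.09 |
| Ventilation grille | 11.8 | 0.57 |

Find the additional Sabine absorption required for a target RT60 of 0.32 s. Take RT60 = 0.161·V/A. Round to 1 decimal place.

Summing Sᵢαᵢ: 160.160 + 6.216 + 18.018 + 6.726 → A₁ = 191.120 sabins.
Target A₂ = 0.161·1141.14/0.32 = 574.136 sabins (V = 1141.14 m³).
Additional absorption ΔA = 574.136 − 191.120 = 383.0 sabins.

383.0 sabins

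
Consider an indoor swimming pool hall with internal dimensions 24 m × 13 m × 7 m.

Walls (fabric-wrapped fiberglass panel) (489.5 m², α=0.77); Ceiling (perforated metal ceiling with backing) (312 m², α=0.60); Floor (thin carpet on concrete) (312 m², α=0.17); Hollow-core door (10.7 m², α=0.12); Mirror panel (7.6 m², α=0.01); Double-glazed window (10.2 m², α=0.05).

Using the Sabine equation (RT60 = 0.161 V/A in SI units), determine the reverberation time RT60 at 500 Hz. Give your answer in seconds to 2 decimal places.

Equivalent absorption area: A = 489.5×0.77 + 312×0.60 + 312×0.17 + 10.7×0.12 + 7.6×0.01 + 10.2×0.05 = 619.025 m².
Room volume: 2184 m³.
RT60 = 0.161 · V / A = 0.161 × 2184 / 619.025 = 0.57 s.

0.57 sec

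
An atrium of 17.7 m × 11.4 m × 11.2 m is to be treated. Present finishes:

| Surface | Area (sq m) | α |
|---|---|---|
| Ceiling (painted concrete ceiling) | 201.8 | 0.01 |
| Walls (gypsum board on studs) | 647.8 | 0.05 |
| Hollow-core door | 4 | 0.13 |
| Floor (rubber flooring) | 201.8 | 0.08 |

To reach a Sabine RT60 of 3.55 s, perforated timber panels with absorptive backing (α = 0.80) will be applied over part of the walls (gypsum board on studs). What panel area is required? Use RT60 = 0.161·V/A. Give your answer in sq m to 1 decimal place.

A₁ = Σ Sᵢαᵢ = 201.8×0.01 + 647.8×0.05 + 4×0.13 + 201.8×0.08 = 51.072 sabins.
Required A₂ = 0.161·2259.936/3.55 = 102.493 sabins.
Absorption to add: 102.493 − 51.072 = 51.421 sabins.
Each sq m of panel replacing the walls (gypsum board on studs) adds (0.80 − 0.05) = 0.75 sabins.
Panel area = 51.421 / 0.75 = 68.6 sq m.

68.6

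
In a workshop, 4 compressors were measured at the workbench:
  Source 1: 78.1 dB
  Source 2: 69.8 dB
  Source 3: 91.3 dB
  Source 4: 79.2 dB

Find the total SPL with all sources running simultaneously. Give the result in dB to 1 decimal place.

91.8 dB

Σ 10^(Lᵢ/10) = 1.506e+09.
L_total = 10·log₁₀(1.506e+09) = 91.8 dB.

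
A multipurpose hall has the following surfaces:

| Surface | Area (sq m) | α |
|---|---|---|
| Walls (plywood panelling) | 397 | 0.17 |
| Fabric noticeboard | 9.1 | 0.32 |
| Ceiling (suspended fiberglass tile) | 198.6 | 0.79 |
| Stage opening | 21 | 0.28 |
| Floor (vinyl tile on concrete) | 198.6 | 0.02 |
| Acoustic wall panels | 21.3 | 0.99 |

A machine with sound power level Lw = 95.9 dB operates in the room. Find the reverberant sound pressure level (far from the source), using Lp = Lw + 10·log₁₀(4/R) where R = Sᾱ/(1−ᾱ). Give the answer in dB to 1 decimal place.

A = 258.235 sabins; S = 845.6 sq m.
ᾱ = 0.3054, so room constant R = A/(1−ᾱ) = 371.775 sq m.
Lp = Lw + 10 log₁₀(4/R) = 95.9 -19.68 = 76.2 dB.

76.2 dB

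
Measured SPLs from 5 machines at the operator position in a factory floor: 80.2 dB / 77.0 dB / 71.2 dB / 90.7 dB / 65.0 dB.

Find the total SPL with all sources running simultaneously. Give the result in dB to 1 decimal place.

91.3 dB

Converting to relative power and adding: 10^(80.2/10) + 10^(77.0/10) + 10^(71.2/10) + 10^(90.7/10) + 10^(65.0/10) = 1.346e+09.
Combined level = 10 log₁₀(1.346e+09) = 91.3 dB.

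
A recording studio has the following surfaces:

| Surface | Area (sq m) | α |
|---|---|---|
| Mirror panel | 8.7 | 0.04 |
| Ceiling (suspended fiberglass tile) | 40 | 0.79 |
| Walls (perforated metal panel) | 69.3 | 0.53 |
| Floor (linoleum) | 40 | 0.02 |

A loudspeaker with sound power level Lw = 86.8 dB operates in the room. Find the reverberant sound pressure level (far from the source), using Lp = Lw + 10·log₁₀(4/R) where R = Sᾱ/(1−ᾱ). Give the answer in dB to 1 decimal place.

Σ(Sᵢαᵢ) = 8.7×0.04 + 40×0.79 + 69.3×0.53 + 40×0.02 = 69.477; total area S = 158.0 sq m.
ᾱ = 0.4397, so room constant R = A/(1−ᾱ) = 124.000 sq m.
Lp = Lw + 10 log₁₀(4/R) = 86.8 -14.91 = 71.9 dB.

71.9 dB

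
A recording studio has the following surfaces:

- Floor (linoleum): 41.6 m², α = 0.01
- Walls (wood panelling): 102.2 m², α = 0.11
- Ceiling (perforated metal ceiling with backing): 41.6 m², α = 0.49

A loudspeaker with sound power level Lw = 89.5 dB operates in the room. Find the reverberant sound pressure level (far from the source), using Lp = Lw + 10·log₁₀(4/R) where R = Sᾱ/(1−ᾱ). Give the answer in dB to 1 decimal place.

79.6 dB

A = 32.042 sabins; S = 185.4 m².
ᾱ = 0.1728, so room constant R = A/(1−ᾱ) = 38.735 m².
Lp = 89.5 + 10·log₁₀(4/38.735) = 89.5 + (-9.86) = 79.6 dB.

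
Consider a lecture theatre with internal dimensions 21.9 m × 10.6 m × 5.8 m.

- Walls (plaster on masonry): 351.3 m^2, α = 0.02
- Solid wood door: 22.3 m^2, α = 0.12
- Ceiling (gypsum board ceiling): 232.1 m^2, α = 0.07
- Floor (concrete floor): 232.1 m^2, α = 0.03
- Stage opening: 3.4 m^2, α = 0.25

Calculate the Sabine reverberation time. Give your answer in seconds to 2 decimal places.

Summing Sᵢαᵢ: 7.026 + 2.676 + 16.247 + 6.963 + 0.850 → A = 33.762 sabins.
Room volume: 1346.412 m³.
RT60 = 0.161 · V / A = 0.161 × 1346.412 / 33.762 = 6.42 s.

6.42 s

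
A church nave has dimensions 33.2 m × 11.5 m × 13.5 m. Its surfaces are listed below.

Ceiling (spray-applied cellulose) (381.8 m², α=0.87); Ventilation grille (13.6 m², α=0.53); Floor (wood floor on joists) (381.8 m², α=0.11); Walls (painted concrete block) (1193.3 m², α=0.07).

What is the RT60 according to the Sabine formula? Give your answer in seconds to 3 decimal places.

1.785 sec

A = Σ Sᵢαᵢ = 381.8×0.87 + 13.6×0.53 + 381.8×0.11 + 1193.3×0.07 = 464.903 sabins.
Room volume: 5154.3 m³.
T = 0.161 V/A = 0.161·5154.3/464.903 = 1.785 s.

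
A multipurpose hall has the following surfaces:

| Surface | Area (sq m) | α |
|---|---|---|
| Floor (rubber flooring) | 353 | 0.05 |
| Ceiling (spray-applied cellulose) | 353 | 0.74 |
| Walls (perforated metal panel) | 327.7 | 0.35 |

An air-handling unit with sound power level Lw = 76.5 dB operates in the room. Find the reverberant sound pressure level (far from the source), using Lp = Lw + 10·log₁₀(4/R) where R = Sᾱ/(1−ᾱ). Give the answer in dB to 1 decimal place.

A = 393.565 sabins; S = 1033.7 sq m.
ᾱ = 0.3807, so room constant R = A/(1−ᾱ) = 635.500 sq m.
Lp = 76.5 + 10·log₁₀(4/635.500) = 76.5 + (-22.01) = 54.5 dB.

54.5 dB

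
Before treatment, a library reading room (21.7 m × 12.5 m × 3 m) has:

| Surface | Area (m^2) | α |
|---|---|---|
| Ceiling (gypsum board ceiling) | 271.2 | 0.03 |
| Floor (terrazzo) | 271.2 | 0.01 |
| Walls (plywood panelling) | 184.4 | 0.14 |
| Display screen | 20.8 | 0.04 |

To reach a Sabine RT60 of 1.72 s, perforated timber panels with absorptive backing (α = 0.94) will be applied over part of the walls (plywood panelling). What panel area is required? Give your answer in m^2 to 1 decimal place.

Total absorption A₁ = 271.2*0.03 + 271.2*0.01 + 184.4*0.14 + 20.8*0.04
  = 8.136 + 2.712 + 25.816 + 0.832 = 37.496 m^2 sabins.
Required A₂ = 0.161·813.75/1.72 = 76.171 sabins.
Absorption to add: 76.171 − 37.496 = 38.675 sabins.
Net gain per m^2: Δα = 0.94 − 0.14 = 0.80.
Panel area = 38.675 / 0.80 = 48.3 m^2.

48.3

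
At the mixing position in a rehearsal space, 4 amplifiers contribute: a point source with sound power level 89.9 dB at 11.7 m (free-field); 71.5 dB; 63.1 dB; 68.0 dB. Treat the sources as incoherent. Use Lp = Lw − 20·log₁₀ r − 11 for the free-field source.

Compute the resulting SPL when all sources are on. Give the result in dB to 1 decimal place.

Source at 11.7 m: Lp = 89.9 − 20·log₁₀(11.7) − 11 = 57.5 dB.
Converting to relative power and adding: 10^(57.5/10) + 10^(71.5/10) + 10^(63.1/10) + 10^(68.0/10) = 2.304e+07.
Back to dB: 10·log₁₀ Σ = 73.6 dB.

73.6 dB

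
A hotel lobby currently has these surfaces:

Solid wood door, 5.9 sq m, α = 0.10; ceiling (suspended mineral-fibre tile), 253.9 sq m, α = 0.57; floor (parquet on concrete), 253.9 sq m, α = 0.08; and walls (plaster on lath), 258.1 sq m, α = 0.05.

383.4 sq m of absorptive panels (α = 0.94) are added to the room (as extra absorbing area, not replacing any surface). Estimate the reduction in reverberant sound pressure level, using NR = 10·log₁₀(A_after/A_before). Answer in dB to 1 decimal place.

Summing Sᵢαᵢ: 0.590 + 144.723 + 20.312 + 12.905 → A_before = 178.530 sabins.
Treatment contributes 383.4·0.94 = 360.396 sabins.
New total A_after = 538.926 sabins.
NR = 10·log₁₀(538.926/178.530) = 4.8 dB.

4.8 dB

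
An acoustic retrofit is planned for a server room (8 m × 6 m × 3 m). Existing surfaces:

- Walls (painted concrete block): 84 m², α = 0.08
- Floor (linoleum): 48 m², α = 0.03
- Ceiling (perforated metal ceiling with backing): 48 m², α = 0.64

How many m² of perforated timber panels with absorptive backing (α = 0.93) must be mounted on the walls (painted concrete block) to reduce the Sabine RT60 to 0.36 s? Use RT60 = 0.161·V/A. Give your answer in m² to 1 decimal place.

Equivalent absorption area: A₁ = 84×0.08 + 48×0.03 + 48×0.64 = 38.880 m².
Required A₂ = 0.161·144/0.36 = 64.400 sabins.
ΔA needed = 64.400 − 38.880 = 25.520 sabins.
Net gain per m²: Δα = 0.93 − 0.08 = 0.85.
Area = ΔA/Δα = 25.520/0.85 = 30.0 m².

30.0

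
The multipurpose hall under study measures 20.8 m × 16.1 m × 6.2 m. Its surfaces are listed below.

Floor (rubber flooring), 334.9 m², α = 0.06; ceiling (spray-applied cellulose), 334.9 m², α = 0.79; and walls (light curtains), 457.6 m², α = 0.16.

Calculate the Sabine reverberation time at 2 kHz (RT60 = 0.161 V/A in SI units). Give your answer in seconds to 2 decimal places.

0.93 s

Equivalent absorption area: A = 334.9·0.06 + 334.9·0.79 + 457.6·0.16 = 357.881 m².
V = 20.8·16.1·6.2 = 2076.256 m³.
T = 0.161 V/A = 0.161·2076.256/357.881 = 0.93 s.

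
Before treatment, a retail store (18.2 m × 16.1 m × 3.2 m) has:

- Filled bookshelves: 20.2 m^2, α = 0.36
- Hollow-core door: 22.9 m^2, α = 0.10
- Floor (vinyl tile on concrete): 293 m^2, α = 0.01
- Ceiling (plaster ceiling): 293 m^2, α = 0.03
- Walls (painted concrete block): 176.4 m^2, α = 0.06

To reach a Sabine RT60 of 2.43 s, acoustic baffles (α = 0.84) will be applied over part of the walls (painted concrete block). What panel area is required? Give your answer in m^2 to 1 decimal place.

Total absorption A₁ = 20.2·0.36 + 22.9·0.10 + 293·0.01 + 293·0.03 + 176.4·0.06
  = 7.272 + 2.290 + 2.930 + 8.790 + 10.584 = 31.866 m^2 sabins.
Required A₂ = 0.161·937.664/2.43 = 62.125 sabins.
ΔA needed = 62.125 − 31.866 = 30.259 sabins.
Each m^2 of panel replacing the walls (painted concrete block) adds (0.84 − 0.06) = 0.78 sabins.
Panel area = 30.259 / 0.78 = 38.8 m^2.

38.8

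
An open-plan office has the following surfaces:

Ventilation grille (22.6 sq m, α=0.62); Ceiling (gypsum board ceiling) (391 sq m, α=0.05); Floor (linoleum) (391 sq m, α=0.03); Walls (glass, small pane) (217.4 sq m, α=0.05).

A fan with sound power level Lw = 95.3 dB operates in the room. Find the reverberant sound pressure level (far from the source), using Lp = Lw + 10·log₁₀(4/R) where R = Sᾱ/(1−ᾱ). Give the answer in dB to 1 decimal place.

A = 56.162 sabins; S = 1022.0 sq m.
ᾱ = 56.162/1022.0 = 0.0550; R = Sᾱ/(1−ᾱ) = 56.162/(1−0.0550) = 59.431 sq m.
Lp = 95.3 + 10·log₁₀(4/59.431) = 95.3 + (-11.72) = 83.6 dB.

83.6 dB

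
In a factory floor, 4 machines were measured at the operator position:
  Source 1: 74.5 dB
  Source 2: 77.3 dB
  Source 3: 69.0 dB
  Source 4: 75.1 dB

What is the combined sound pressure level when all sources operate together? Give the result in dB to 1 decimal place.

80.9 dB

Converting to relative power and adding: 10^(74.5/10) + 10^(77.3/10) + 10^(69.0/10) + 10^(75.1/10) = 1.222e+08.
Back to dB: 10·log₁₀ Σ = 80.9 dB.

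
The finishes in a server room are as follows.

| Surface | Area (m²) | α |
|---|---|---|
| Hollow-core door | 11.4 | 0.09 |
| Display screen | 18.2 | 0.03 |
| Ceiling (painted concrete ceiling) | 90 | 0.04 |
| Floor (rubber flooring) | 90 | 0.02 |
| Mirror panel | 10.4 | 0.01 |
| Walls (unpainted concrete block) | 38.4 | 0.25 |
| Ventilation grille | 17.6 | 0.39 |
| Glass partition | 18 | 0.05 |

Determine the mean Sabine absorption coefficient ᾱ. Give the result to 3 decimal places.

Total surface area S = 294.0 m².
Weighted sum Σ Sα = 24.440.
ᾱ = 24.440 / 294.0 = 0.083.

0.083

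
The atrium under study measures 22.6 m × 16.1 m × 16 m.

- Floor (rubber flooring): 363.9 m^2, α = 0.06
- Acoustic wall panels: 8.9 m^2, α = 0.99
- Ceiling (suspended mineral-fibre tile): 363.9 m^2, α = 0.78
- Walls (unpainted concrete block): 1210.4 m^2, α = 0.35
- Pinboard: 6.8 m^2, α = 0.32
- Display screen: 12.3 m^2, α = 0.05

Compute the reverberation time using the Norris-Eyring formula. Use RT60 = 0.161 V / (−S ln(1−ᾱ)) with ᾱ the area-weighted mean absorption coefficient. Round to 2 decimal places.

Total surface area S = 363.9 + 8.9 + 363.9 + 1210.4 + 6.8 + 12.3 = 1966.2 m^2.
Absorption A = 363.9·0.06 + 8.9·0.99 + 363.9·0.78 + 1210.4·0.35 + 6.8·0.32 + 12.3·0.05 = 740.918 sabins.
ᾱ = 740.918 / 1966.2 = 0.3768.
−S·ln(1−ᾱ) = −1966.2 × ln(1 − 0.3768) = 929.792.
V = 22.6 × 16.1 × 16 = 5821.76 m³.
T = 0.161·V/[−S·ln(1−ᾱ)] = 0.161·5821.76/929.792 = 1.01 s.

1.01 sec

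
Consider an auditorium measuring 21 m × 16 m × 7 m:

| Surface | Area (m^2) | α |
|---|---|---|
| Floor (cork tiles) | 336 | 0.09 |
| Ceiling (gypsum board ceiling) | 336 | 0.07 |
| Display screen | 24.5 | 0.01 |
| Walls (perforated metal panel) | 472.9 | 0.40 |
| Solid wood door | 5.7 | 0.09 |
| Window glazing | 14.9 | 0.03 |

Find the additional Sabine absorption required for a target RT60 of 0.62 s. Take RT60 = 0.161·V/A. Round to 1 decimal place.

Summing Sᵢαᵢ: 30.240 + 23.520 + 0.245 + 189.160 + 0.513 + 0.447 → A₁ = 244.125 sabins.
For T = 0.62 s, need A₂ = 0.161·V/T = 0.161·2352/0.62 = 610.761 sabins.
ΔA = A₂ − A₁ = 610.761 − 244.125 = 366.6 sabins.

366.6 sabins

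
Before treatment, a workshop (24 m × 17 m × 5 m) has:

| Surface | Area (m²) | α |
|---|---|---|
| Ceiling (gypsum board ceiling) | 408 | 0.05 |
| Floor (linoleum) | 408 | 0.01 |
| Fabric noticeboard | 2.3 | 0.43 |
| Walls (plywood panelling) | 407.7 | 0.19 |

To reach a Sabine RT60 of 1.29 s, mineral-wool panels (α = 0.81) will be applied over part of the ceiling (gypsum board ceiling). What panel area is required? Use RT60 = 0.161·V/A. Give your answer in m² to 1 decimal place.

Summing Sᵢαᵢ: 20.400 + 4.080 + 0.989 + 77.463 → A₁ = 102.932 sabins.
Required A₂ = 0.161·2040/1.29 = 254.605 sabins.
ΔA needed = 254.605 − 102.932 = 151.673 sabins.
Each m² of panel replacing the ceiling (gypsum board ceiling) adds (0.81 − 0.05) = 0.76 sabins.
Area = ΔA/Δα = 151.673/0.76 = 199.6 m².

199.6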